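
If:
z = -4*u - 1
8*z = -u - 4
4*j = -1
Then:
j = -1/4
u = -4/31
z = -15/31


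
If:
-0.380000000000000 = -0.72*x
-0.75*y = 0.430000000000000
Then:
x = 0.53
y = -0.57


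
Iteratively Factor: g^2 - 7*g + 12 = (g - 4)*(g - 3)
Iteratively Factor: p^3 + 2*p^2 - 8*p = (p)*(p^2 + 2*p - 8) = p*(p + 4)*(p - 2)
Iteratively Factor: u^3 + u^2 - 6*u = (u - 2)*(u^2 + 3*u) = (u - 2)*(u + 3)*(u)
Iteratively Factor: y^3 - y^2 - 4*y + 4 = (y - 2)*(y^2 + y - 2) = (y - 2)*(y - 1)*(y + 2)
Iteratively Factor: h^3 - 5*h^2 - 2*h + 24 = (h - 4)*(h^2 - h - 6) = (h - 4)*(h - 3)*(h + 2)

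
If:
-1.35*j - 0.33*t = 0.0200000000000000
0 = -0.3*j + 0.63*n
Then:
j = -0.244444444444444*t - 0.0148148148148148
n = -0.116402116402116*t - 0.00705467372134039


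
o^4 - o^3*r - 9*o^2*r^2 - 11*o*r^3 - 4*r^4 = (o - 4*r)*(o + r)^3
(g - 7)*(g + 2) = g^2 - 5*g - 14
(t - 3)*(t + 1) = t^2 - 2*t - 3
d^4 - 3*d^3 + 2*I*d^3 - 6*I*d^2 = d^2*(d - 3)*(d + 2*I)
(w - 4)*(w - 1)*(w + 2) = w^3 - 3*w^2 - 6*w + 8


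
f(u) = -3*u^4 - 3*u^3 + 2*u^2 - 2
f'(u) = -12*u^3 - 9*u^2 + 4*u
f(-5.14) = -1635.76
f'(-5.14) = 1371.22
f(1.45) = -20.20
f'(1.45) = -49.71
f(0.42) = -1.96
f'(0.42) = -0.80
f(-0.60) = -1.02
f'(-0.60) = -3.05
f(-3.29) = -225.00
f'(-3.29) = 316.76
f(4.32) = -1251.40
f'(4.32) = -1118.14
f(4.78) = -1850.10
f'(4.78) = -1497.10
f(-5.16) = -1663.35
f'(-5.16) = 1388.39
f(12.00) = -67106.00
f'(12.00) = -21984.00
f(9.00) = -21710.00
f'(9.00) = -9441.00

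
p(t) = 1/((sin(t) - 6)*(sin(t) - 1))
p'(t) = -cos(t)/((sin(t) - 6)*(sin(t) - 1)^2) - cos(t)/((sin(t) - 6)^2*(sin(t) - 1)) = (7 - 2*sin(t))*cos(t)/((sin(t) - 6)^2*(sin(t) - 1)^2)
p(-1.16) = 0.08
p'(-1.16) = 0.02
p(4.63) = 0.07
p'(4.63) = -0.00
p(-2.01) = 0.08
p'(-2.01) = -0.02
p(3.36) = 0.13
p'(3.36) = -0.13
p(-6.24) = 0.18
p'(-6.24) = 0.21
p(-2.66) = 0.11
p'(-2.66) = -0.08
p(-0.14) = 0.14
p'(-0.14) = 0.15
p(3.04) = 0.19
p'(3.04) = -0.24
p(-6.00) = 0.24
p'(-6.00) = 0.36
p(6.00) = 0.12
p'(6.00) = 0.11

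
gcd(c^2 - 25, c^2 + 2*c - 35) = c - 5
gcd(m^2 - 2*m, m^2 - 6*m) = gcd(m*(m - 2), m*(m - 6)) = m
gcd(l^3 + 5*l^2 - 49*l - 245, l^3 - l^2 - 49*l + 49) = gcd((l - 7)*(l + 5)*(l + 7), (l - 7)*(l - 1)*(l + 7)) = l^2 - 49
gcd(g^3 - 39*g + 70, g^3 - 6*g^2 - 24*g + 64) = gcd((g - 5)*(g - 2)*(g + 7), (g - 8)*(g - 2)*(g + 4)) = g - 2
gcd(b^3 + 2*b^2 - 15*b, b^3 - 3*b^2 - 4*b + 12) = b - 3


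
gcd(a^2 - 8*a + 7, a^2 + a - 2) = a - 1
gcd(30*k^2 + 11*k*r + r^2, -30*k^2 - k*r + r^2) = 5*k + r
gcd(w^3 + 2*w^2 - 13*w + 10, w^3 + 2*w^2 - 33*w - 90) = w + 5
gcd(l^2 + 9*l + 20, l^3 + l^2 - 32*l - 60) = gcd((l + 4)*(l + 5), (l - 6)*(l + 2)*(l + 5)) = l + 5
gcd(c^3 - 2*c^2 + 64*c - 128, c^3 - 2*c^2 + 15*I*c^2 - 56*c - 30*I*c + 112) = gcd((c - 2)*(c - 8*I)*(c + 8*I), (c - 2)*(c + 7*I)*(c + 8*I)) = c^2 + c*(-2 + 8*I) - 16*I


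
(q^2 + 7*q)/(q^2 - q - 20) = q*(q + 7)/(q^2 - q - 20)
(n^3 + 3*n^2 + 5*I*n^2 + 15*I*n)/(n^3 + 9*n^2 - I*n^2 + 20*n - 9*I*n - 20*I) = n*(n^2 + n*(3 + 5*I) + 15*I)/(n^3 + n^2*(9 - I) + n*(20 - 9*I) - 20*I)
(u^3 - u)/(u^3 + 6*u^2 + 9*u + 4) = u*(u - 1)/(u^2 + 5*u + 4)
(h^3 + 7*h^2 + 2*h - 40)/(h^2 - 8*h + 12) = (h^2 + 9*h + 20)/(h - 6)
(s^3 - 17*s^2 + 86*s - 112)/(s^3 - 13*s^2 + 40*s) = (s^2 - 9*s + 14)/(s*(s - 5))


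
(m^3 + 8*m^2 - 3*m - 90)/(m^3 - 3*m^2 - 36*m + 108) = (m + 5)/(m - 6)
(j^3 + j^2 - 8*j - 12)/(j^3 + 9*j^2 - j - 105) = (j^2 + 4*j + 4)/(j^2 + 12*j + 35)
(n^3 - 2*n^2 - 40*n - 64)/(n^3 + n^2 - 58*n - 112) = (n + 4)/(n + 7)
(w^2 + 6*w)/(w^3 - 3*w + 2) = w*(w + 6)/(w^3 - 3*w + 2)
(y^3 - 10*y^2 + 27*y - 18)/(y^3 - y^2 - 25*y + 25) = (y^2 - 9*y + 18)/(y^2 - 25)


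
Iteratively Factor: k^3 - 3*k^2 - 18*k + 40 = (k + 4)*(k^2 - 7*k + 10) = (k - 5)*(k + 4)*(k - 2)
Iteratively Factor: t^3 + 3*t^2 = (t + 3)*(t^2) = t*(t + 3)*(t)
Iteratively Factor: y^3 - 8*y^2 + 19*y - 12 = (y - 3)*(y^2 - 5*y + 4) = (y - 4)*(y - 3)*(y - 1)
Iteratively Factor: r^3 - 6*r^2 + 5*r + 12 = (r - 3)*(r^2 - 3*r - 4) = (r - 4)*(r - 3)*(r + 1)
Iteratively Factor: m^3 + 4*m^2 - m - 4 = (m + 4)*(m^2 - 1) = (m + 1)*(m + 4)*(m - 1)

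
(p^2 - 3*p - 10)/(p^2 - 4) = (p - 5)/(p - 2)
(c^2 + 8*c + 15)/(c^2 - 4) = (c^2 + 8*c + 15)/(c^2 - 4)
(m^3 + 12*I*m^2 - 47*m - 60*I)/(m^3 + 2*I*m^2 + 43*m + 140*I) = (m + 3*I)/(m - 7*I)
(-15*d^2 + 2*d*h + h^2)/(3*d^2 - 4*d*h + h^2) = (-5*d - h)/(d - h)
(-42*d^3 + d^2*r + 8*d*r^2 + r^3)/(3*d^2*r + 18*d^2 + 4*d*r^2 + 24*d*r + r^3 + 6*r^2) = (-14*d^2 + 5*d*r + r^2)/(d*r + 6*d + r^2 + 6*r)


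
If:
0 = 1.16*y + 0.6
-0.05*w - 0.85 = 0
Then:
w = -17.00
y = -0.52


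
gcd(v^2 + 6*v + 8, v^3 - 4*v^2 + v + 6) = 1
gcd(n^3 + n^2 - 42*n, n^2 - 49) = n + 7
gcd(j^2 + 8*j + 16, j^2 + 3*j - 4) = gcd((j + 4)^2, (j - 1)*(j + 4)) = j + 4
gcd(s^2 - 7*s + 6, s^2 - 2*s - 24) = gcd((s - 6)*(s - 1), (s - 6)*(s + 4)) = s - 6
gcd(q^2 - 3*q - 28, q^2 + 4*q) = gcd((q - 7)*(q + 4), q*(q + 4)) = q + 4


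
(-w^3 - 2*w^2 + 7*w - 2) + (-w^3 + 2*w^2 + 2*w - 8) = -2*w^3 + 9*w - 10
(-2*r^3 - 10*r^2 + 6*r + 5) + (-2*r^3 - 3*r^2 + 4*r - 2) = -4*r^3 - 13*r^2 + 10*r + 3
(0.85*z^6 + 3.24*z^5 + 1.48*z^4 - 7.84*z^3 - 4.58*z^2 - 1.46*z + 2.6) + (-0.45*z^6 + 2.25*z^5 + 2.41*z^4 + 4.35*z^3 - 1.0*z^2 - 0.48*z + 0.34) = 0.4*z^6 + 5.49*z^5 + 3.89*z^4 - 3.49*z^3 - 5.58*z^2 - 1.94*z + 2.94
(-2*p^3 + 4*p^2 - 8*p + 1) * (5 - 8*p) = 16*p^4 - 42*p^3 + 84*p^2 - 48*p + 5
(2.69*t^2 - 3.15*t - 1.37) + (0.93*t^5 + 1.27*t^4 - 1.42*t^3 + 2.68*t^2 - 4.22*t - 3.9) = 0.93*t^5 + 1.27*t^4 - 1.42*t^3 + 5.37*t^2 - 7.37*t - 5.27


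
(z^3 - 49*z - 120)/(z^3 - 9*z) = (z^2 - 3*z - 40)/(z*(z - 3))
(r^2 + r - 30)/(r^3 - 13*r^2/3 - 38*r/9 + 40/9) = 9*(r + 6)/(9*r^2 + 6*r - 8)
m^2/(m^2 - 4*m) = m/(m - 4)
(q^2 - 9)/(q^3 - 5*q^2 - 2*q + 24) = (q + 3)/(q^2 - 2*q - 8)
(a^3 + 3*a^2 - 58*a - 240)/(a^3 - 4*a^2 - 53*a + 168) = (a^2 + 11*a + 30)/(a^2 + 4*a - 21)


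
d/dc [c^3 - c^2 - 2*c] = 3*c^2 - 2*c - 2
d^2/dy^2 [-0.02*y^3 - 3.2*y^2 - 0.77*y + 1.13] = -0.12*y - 6.4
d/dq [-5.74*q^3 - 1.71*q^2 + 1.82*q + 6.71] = -17.22*q^2 - 3.42*q + 1.82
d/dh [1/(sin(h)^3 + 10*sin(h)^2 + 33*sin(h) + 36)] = -(3*sin(h) + 11)*cos(h)/((sin(h) + 3)^3*(sin(h) + 4)^2)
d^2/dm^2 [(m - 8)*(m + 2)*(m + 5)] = 6*m - 2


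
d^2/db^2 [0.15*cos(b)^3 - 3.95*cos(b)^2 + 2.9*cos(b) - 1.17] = -3.0125*cos(b) + 7.9*cos(2*b) - 0.3375*cos(3*b)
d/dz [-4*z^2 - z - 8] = -8*z - 1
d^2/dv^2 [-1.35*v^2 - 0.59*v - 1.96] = -2.70000000000000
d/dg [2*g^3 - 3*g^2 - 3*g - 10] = 6*g^2 - 6*g - 3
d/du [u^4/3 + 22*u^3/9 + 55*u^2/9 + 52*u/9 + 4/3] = 4*u^3/3 + 22*u^2/3 + 110*u/9 + 52/9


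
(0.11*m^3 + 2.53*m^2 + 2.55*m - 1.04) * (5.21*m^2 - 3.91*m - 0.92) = 0.5731*m^5 + 12.7512*m^4 + 3.292*m^3 - 17.7165*m^2 + 1.7204*m + 0.9568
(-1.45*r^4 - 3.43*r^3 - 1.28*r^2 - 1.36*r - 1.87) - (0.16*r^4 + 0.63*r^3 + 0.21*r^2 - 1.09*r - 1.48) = -1.61*r^4 - 4.06*r^3 - 1.49*r^2 - 0.27*r - 0.39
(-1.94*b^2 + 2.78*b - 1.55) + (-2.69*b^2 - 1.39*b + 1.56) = -4.63*b^2 + 1.39*b + 0.01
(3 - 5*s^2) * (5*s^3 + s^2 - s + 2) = -25*s^5 - 5*s^4 + 20*s^3 - 7*s^2 - 3*s + 6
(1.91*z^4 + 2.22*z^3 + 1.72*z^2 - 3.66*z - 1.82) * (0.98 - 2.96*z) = -5.6536*z^5 - 4.6994*z^4 - 2.9156*z^3 + 12.5192*z^2 + 1.8004*z - 1.7836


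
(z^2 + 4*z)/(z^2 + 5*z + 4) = z/(z + 1)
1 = 1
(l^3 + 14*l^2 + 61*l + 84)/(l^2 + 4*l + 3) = (l^2 + 11*l + 28)/(l + 1)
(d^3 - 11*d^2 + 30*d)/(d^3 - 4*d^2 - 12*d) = (d - 5)/(d + 2)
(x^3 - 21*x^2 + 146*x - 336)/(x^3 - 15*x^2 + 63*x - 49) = (x^2 - 14*x + 48)/(x^2 - 8*x + 7)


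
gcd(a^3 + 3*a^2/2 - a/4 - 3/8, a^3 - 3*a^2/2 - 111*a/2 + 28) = a - 1/2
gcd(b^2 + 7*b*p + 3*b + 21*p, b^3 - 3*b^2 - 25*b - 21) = b + 3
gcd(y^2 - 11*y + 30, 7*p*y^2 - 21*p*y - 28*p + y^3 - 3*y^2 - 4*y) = 1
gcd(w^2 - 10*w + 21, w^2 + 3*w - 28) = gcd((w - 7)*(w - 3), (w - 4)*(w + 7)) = 1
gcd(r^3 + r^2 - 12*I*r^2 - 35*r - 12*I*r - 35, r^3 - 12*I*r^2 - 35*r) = r^2 - 12*I*r - 35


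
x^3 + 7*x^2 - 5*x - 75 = (x - 3)*(x + 5)^2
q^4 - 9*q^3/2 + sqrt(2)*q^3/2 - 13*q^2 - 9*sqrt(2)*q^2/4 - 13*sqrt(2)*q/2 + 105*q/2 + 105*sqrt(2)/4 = (q - 5)*(q - 3)*(q + 7/2)*(q + sqrt(2)/2)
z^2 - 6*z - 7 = (z - 7)*(z + 1)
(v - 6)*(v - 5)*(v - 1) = v^3 - 12*v^2 + 41*v - 30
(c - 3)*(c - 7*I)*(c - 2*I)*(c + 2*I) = c^4 - 3*c^3 - 7*I*c^3 + 4*c^2 + 21*I*c^2 - 12*c - 28*I*c + 84*I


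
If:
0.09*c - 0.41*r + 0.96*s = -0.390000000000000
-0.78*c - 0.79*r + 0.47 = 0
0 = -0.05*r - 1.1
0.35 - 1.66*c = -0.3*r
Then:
No Solution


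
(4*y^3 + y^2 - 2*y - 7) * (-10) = -40*y^3 - 10*y^2 + 20*y + 70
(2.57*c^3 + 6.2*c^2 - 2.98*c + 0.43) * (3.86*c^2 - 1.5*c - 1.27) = 9.9202*c^5 + 20.077*c^4 - 24.0667*c^3 - 1.7442*c^2 + 3.1396*c - 0.5461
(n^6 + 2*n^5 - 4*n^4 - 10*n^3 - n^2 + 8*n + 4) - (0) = n^6 + 2*n^5 - 4*n^4 - 10*n^3 - n^2 + 8*n + 4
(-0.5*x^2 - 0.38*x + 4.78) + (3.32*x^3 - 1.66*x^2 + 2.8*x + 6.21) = 3.32*x^3 - 2.16*x^2 + 2.42*x + 10.99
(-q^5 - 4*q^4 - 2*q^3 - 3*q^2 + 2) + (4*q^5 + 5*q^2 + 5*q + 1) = 3*q^5 - 4*q^4 - 2*q^3 + 2*q^2 + 5*q + 3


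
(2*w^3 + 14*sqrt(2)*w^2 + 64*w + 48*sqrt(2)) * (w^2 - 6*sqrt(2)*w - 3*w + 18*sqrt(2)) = 2*w^5 - 6*w^4 + 2*sqrt(2)*w^4 - 104*w^3 - 6*sqrt(2)*w^3 - 336*sqrt(2)*w^2 + 312*w^2 - 576*w + 1008*sqrt(2)*w + 1728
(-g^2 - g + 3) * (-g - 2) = g^3 + 3*g^2 - g - 6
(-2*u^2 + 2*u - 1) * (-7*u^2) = 14*u^4 - 14*u^3 + 7*u^2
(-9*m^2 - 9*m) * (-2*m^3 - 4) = 18*m^5 + 18*m^4 + 36*m^2 + 36*m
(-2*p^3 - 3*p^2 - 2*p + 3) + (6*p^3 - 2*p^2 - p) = 4*p^3 - 5*p^2 - 3*p + 3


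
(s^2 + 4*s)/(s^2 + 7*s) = (s + 4)/(s + 7)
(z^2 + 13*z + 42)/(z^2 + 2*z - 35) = (z + 6)/(z - 5)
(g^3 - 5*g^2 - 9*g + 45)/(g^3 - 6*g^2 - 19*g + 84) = (g^2 - 2*g - 15)/(g^2 - 3*g - 28)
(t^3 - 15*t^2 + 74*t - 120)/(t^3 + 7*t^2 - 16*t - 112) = (t^2 - 11*t + 30)/(t^2 + 11*t + 28)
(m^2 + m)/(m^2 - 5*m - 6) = m/(m - 6)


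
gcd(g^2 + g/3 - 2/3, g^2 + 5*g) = 1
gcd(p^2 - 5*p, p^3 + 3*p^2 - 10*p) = p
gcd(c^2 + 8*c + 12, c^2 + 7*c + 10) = c + 2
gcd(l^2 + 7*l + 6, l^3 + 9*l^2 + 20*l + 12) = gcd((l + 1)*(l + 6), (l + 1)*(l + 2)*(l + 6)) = l^2 + 7*l + 6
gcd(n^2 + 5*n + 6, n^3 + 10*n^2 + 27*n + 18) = n + 3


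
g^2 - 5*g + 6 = (g - 3)*(g - 2)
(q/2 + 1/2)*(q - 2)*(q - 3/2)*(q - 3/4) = q^4/2 - 13*q^3/8 + 11*q^2/16 + 27*q/16 - 9/8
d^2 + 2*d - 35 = (d - 5)*(d + 7)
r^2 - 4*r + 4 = (r - 2)^2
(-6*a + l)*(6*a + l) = -36*a^2 + l^2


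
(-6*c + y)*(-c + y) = 6*c^2 - 7*c*y + y^2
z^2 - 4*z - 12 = (z - 6)*(z + 2)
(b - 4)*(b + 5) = b^2 + b - 20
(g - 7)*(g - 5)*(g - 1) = g^3 - 13*g^2 + 47*g - 35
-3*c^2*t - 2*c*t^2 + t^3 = t*(-3*c + t)*(c + t)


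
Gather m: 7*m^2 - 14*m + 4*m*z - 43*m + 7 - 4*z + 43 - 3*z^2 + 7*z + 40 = 7*m^2 + m*(4*z - 57) - 3*z^2 + 3*z + 90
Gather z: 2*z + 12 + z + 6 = 3*z + 18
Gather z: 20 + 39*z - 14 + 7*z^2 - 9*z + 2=7*z^2 + 30*z + 8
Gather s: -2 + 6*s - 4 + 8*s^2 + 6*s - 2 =8*s^2 + 12*s - 8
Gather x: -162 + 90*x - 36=90*x - 198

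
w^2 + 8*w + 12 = (w + 2)*(w + 6)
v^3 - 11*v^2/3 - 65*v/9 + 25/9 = (v - 5)*(v - 1/3)*(v + 5/3)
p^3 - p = p*(p - 1)*(p + 1)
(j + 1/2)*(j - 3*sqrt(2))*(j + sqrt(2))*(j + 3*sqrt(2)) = j^4 + j^3/2 + sqrt(2)*j^3 - 18*j^2 + sqrt(2)*j^2/2 - 18*sqrt(2)*j - 9*j - 9*sqrt(2)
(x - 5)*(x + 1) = x^2 - 4*x - 5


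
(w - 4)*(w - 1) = w^2 - 5*w + 4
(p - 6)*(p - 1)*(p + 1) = p^3 - 6*p^2 - p + 6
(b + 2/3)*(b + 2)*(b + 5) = b^3 + 23*b^2/3 + 44*b/3 + 20/3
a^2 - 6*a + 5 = (a - 5)*(a - 1)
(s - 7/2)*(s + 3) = s^2 - s/2 - 21/2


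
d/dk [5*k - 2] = 5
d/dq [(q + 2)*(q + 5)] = 2*q + 7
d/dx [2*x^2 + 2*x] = 4*x + 2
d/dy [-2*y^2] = -4*y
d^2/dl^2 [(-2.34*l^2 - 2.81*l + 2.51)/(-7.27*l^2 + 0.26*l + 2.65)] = (305.879434*l^3 - 525.477054*l^2 + 353.282742*l - 68.059042)/(384.240583*l^6 - 41.225262*l^5 - 418.706199*l^4 + 30.036604*l^3 + 152.623305*l^2 - 5.47755*l - 18.609625)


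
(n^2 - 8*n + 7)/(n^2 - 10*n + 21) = (n - 1)/(n - 3)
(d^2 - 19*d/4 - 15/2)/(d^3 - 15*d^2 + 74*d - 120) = (d + 5/4)/(d^2 - 9*d + 20)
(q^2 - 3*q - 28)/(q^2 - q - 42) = (q + 4)/(q + 6)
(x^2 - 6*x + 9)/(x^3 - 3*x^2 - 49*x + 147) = (x - 3)/(x^2 - 49)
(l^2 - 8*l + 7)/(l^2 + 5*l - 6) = (l - 7)/(l + 6)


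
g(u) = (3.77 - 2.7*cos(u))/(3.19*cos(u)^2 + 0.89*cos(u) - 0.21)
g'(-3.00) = 1.00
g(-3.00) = 3.17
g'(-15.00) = 14.59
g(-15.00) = 6.10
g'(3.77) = 9.78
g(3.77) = 5.14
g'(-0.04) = -0.05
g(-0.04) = 0.28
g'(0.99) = 7.30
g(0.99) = 1.85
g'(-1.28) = -91.00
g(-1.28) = 9.75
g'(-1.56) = -76.15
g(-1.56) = -18.70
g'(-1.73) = 16.70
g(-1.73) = -15.50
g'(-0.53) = -1.01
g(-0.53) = 0.49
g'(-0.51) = -0.94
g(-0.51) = 0.47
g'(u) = (3.77 - 2.7*cos(u))*(6.38*sin(u)*cos(u) + 0.89*sin(u))/(3.19*cos(u)^2 + 0.89*cos(u) - 0.21)^2 + 2.7*sin(u)/(3.19*cos(u)^2 + 0.89*cos(u) - 0.21)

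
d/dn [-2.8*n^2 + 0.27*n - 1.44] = 0.27 - 5.6*n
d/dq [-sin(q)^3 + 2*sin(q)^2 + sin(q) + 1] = (-3*sin(q)^2 + 4*sin(q) + 1)*cos(q)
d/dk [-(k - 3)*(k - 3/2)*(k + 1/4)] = -3*k^2 + 17*k/2 - 27/8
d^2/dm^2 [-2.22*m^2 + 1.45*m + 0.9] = -4.44000000000000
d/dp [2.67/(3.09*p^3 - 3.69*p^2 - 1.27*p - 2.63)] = (-24.7509*p^2 + 19.7046*p + 3.3909)/(-3.09*p^3 + 3.69*p^2 + 1.27*p + 2.63)^2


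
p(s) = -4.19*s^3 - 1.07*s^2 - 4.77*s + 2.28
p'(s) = -12.57*s^2 - 2.14*s - 4.77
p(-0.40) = 4.28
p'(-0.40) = -5.93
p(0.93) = -6.45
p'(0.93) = -17.63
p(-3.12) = 134.00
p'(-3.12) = -120.45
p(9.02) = -3202.72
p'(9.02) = -1046.77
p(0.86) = -5.28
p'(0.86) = -15.91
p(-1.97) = 39.56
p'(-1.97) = -49.34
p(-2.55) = 76.96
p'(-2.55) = -81.05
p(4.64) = -461.46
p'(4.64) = -285.33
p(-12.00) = 7145.76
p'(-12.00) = -1789.17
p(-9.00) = 3013.05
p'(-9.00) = -1003.68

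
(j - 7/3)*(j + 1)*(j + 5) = j^3 + 11*j^2/3 - 9*j - 35/3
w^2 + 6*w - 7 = (w - 1)*(w + 7)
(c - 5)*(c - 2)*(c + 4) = c^3 - 3*c^2 - 18*c + 40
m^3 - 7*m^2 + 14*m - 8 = (m - 4)*(m - 2)*(m - 1)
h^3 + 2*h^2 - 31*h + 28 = (h - 4)*(h - 1)*(h + 7)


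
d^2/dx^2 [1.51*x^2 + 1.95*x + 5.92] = 3.02000000000000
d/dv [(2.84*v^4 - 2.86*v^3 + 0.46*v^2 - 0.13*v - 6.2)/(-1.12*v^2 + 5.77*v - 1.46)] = (-6.3616*v^5 + 52.3636*v^4 - 49.59*v^3 + 15.0354*v^2 - 15.2312*v + 35.9638)/(1.2544*v^4 - 12.9248*v^3 + 36.5633*v^2 - 16.8484*v + 2.1316)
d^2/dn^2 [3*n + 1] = 0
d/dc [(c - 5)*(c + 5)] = 2*c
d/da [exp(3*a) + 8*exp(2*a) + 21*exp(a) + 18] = (3*exp(2*a) + 16*exp(a) + 21)*exp(a)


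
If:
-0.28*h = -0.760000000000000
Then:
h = 2.71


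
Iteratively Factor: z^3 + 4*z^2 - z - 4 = (z - 1)*(z^2 + 5*z + 4) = (z - 1)*(z + 4)*(z + 1)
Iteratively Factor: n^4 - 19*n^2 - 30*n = (n + 2)*(n^3 - 2*n^2 - 15*n) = n*(n + 2)*(n^2 - 2*n - 15) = n*(n + 2)*(n + 3)*(n - 5)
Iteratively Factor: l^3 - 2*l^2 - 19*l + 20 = (l + 4)*(l^2 - 6*l + 5) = (l - 1)*(l + 4)*(l - 5)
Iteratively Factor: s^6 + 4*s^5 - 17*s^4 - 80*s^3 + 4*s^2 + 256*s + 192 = (s + 3)*(s^5 + s^4 - 20*s^3 - 20*s^2 + 64*s + 64) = (s - 2)*(s + 3)*(s^4 + 3*s^3 - 14*s^2 - 48*s - 32) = (s - 2)*(s + 2)*(s + 3)*(s^3 + s^2 - 16*s - 16) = (s - 2)*(s + 2)*(s + 3)*(s + 4)*(s^2 - 3*s - 4) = (s - 4)*(s - 2)*(s + 2)*(s + 3)*(s + 4)*(s + 1)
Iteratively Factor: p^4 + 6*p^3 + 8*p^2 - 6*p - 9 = (p - 1)*(p^3 + 7*p^2 + 15*p + 9) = (p - 1)*(p + 1)*(p^2 + 6*p + 9) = (p - 1)*(p + 1)*(p + 3)*(p + 3)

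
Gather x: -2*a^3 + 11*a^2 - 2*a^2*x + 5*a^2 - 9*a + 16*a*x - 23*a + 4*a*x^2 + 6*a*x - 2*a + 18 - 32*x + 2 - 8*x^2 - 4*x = -2*a^3 + 16*a^2 - 34*a + x^2*(4*a - 8) + x*(-2*a^2 + 22*a - 36) + 20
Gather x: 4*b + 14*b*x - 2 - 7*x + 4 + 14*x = 4*b + x*(14*b + 7) + 2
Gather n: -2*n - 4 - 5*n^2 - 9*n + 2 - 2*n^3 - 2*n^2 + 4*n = -2*n^3 - 7*n^2 - 7*n - 2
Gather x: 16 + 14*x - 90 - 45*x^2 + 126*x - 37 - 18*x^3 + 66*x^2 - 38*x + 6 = -18*x^3 + 21*x^2 + 102*x - 105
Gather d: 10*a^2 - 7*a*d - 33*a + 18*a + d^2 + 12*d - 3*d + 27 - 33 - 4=10*a^2 - 15*a + d^2 + d*(9 - 7*a) - 10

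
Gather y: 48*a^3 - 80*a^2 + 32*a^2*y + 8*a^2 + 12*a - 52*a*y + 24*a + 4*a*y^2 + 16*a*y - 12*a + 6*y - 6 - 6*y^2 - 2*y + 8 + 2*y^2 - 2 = 48*a^3 - 72*a^2 + 24*a + y^2*(4*a - 4) + y*(32*a^2 - 36*a + 4)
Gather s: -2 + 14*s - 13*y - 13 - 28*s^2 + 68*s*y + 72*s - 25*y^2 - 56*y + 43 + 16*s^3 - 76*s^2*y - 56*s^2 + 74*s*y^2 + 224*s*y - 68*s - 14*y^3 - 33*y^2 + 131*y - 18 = 16*s^3 + s^2*(-76*y - 84) + s*(74*y^2 + 292*y + 18) - 14*y^3 - 58*y^2 + 62*y + 10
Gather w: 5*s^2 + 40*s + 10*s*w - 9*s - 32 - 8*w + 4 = 5*s^2 + 31*s + w*(10*s - 8) - 28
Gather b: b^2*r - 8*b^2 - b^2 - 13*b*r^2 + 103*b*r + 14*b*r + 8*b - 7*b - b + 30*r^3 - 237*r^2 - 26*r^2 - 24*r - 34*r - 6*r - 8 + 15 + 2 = b^2*(r - 9) + b*(-13*r^2 + 117*r) + 30*r^3 - 263*r^2 - 64*r + 9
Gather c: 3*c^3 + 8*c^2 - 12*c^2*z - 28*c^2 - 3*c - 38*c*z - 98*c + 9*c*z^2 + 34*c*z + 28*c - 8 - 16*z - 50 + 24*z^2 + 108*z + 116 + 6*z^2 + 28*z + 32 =3*c^3 + c^2*(-12*z - 20) + c*(9*z^2 - 4*z - 73) + 30*z^2 + 120*z + 90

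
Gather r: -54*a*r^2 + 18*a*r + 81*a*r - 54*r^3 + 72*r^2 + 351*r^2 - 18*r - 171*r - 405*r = -54*r^3 + r^2*(423 - 54*a) + r*(99*a - 594)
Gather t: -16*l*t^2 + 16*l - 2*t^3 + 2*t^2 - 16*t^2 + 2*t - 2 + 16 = 16*l - 2*t^3 + t^2*(-16*l - 14) + 2*t + 14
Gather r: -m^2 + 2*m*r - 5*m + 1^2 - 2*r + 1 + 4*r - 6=-m^2 - 5*m + r*(2*m + 2) - 4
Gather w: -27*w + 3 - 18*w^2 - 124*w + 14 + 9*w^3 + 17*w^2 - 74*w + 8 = 9*w^3 - w^2 - 225*w + 25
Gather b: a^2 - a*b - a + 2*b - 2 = a^2 - a + b*(2 - a) - 2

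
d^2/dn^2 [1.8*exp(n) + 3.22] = 1.8*exp(n)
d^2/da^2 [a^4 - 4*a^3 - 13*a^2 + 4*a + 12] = 12*a^2 - 24*a - 26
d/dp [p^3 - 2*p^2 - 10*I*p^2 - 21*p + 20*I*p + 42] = 3*p^2 - 4*p - 20*I*p - 21 + 20*I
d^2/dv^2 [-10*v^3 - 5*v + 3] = -60*v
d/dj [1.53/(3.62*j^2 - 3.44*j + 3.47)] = (5.2632 - 11.0772*j)/(3.62*j^2 - 3.44*j + 3.47)^2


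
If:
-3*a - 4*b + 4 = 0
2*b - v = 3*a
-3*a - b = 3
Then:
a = -16/9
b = 7/3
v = 10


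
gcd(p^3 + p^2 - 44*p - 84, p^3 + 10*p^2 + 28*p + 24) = p^2 + 8*p + 12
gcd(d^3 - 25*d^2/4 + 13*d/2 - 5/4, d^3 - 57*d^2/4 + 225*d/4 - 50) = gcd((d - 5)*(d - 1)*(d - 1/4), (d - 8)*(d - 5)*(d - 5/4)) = d - 5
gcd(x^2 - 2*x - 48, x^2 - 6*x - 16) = x - 8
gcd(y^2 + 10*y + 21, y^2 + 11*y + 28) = y + 7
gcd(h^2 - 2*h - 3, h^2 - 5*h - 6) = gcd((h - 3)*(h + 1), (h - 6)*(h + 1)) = h + 1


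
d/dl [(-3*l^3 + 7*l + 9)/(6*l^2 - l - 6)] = (-(12*l - 1)*(-3*l^3 + 7*l + 9) + (9*l^2 - 7)*(-6*l^2 + l + 6))/(-6*l^2 + l + 6)^2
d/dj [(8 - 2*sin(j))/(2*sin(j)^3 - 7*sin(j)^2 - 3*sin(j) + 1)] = 2*(4*sin(j)^3 - 31*sin(j)^2 + 56*sin(j) + 11)*cos(j)/(2*sin(j)^3 - 7*sin(j)^2 - 3*sin(j) + 1)^2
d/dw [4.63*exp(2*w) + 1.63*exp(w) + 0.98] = (9.26*exp(w) + 1.63)*exp(w)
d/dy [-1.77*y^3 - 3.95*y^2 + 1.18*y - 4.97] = -5.31*y^2 - 7.9*y + 1.18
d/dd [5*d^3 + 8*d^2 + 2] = d*(15*d + 16)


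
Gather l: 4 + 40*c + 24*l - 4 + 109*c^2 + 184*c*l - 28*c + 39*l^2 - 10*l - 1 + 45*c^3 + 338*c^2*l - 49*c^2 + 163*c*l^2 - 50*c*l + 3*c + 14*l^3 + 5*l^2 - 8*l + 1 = 45*c^3 + 60*c^2 + 15*c + 14*l^3 + l^2*(163*c + 44) + l*(338*c^2 + 134*c + 6)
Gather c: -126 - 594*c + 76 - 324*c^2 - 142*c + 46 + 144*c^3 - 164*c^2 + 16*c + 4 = 144*c^3 - 488*c^2 - 720*c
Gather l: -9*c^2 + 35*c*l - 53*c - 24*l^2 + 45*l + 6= -9*c^2 - 53*c - 24*l^2 + l*(35*c + 45) + 6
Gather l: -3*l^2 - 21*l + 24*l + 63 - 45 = -3*l^2 + 3*l + 18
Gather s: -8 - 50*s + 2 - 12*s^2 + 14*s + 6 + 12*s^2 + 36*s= 0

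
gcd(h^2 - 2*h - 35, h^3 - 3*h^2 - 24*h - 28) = h - 7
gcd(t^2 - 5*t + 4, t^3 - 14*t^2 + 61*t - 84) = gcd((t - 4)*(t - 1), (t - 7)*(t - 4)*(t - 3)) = t - 4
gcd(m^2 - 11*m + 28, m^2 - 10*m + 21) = m - 7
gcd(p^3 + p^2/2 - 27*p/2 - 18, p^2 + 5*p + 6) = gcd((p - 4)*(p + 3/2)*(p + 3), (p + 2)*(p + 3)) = p + 3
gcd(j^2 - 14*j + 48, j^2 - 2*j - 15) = 1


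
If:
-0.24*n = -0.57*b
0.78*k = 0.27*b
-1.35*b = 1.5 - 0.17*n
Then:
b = -1.59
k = -0.55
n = -3.76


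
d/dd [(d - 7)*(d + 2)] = 2*d - 5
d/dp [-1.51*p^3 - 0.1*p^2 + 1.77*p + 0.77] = -4.53*p^2 - 0.2*p + 1.77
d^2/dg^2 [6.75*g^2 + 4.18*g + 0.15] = 13.5000000000000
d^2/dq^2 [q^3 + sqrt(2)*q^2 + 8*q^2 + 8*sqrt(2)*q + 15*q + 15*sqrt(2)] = 6*q + 2*sqrt(2) + 16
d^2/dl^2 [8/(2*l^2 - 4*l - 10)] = 8*(l^2 - 2*l - 4*(l - 1)^2 - 5)/(-l^2 + 2*l + 5)^3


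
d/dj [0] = 0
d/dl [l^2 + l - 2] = 2*l + 1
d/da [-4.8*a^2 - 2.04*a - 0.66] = -9.6*a - 2.04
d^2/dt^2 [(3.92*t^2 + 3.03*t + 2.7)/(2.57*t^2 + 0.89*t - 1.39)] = (22.093262*t^3 + 191.019876*t^2 + 101.998674*t + 46.21225)/(16.974593*t^6 + 17.635083*t^5 - 21.435342*t^4 - 18.371113*t^3 + 11.593434*t^2 + 5.158707*t - 2.685619)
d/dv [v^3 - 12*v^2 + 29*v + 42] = 3*v^2 - 24*v + 29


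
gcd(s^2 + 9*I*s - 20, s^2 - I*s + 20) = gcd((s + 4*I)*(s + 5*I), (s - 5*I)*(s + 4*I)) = s + 4*I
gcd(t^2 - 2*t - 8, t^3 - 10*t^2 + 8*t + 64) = t^2 - 2*t - 8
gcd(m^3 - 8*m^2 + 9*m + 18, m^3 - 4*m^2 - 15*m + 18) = m - 6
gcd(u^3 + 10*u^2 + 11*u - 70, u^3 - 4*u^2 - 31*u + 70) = u^2 + 3*u - 10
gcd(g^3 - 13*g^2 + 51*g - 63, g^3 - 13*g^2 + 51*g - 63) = g^3 - 13*g^2 + 51*g - 63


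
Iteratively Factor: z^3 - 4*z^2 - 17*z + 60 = (z - 3)*(z^2 - z - 20) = (z - 5)*(z - 3)*(z + 4)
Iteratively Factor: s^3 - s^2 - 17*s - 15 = (s - 5)*(s^2 + 4*s + 3) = (s - 5)*(s + 1)*(s + 3)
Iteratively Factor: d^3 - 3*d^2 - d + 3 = (d + 1)*(d^2 - 4*d + 3) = (d - 1)*(d + 1)*(d - 3)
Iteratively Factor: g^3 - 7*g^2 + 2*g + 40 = (g + 2)*(g^2 - 9*g + 20) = (g - 5)*(g + 2)*(g - 4)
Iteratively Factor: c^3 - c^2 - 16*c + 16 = (c - 1)*(c^2 - 16) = (c - 1)*(c + 4)*(c - 4)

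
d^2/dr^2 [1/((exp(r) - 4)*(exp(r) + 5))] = (4*exp(3*r) + 3*exp(2*r) + 81*exp(r) + 20)*exp(r)/(exp(6*r) + 3*exp(5*r) - 57*exp(4*r) - 119*exp(3*r) + 1140*exp(2*r) + 1200*exp(r) - 8000)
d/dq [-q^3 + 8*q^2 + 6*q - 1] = -3*q^2 + 16*q + 6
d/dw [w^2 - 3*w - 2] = 2*w - 3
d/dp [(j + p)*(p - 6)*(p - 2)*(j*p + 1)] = j*(j + p)*(p - 6)*(p - 2) + (j + p)*(p - 6)*(j*p + 1) + (j + p)*(p - 2)*(j*p + 1) + (p - 6)*(p - 2)*(j*p + 1)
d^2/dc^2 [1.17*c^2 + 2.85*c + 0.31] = 2.34000000000000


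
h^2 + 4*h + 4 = (h + 2)^2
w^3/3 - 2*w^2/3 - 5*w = w*(w/3 + 1)*(w - 5)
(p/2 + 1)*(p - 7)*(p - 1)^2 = p^4/2 - 7*p^3/2 - 3*p^2/2 + 23*p/2 - 7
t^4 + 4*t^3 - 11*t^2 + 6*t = t*(t - 1)^2*(t + 6)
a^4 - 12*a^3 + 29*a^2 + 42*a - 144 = (a - 8)*(a - 3)^2*(a + 2)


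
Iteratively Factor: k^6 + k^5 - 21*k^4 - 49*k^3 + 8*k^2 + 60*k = (k)*(k^5 + k^4 - 21*k^3 - 49*k^2 + 8*k + 60) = k*(k + 3)*(k^4 - 2*k^3 - 15*k^2 - 4*k + 20) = k*(k + 2)*(k + 3)*(k^3 - 4*k^2 - 7*k + 10) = k*(k - 1)*(k + 2)*(k + 3)*(k^2 - 3*k - 10) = k*(k - 1)*(k + 2)^2*(k + 3)*(k - 5)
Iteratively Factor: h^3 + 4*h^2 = (h + 4)*(h^2) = h*(h + 4)*(h)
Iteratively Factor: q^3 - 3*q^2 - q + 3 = (q + 1)*(q^2 - 4*q + 3) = (q - 3)*(q + 1)*(q - 1)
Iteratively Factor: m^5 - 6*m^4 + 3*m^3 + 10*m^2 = (m + 1)*(m^4 - 7*m^3 + 10*m^2) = (m - 2)*(m + 1)*(m^3 - 5*m^2) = (m - 5)*(m - 2)*(m + 1)*(m^2) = m*(m - 5)*(m - 2)*(m + 1)*(m)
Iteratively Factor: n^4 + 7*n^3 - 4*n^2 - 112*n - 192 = (n + 4)*(n^3 + 3*n^2 - 16*n - 48) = (n - 4)*(n + 4)*(n^2 + 7*n + 12) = (n - 4)*(n + 3)*(n + 4)*(n + 4)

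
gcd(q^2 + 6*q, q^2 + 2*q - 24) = q + 6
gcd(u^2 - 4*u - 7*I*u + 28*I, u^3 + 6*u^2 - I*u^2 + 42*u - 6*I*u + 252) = u - 7*I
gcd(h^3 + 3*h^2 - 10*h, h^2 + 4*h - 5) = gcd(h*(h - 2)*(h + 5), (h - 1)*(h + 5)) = h + 5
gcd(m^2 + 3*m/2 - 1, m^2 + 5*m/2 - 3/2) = m - 1/2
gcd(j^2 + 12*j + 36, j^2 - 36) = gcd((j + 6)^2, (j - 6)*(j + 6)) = j + 6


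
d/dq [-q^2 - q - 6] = -2*q - 1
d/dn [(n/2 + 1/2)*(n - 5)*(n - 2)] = 3*n^2/2 - 6*n + 3/2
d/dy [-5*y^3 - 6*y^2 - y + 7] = -15*y^2 - 12*y - 1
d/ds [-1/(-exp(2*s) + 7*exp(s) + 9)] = (7 - 2*exp(s))*exp(s)/(-exp(2*s) + 7*exp(s) + 9)^2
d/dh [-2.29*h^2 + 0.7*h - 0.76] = 0.7 - 4.58*h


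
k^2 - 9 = (k - 3)*(k + 3)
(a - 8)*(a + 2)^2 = a^3 - 4*a^2 - 28*a - 32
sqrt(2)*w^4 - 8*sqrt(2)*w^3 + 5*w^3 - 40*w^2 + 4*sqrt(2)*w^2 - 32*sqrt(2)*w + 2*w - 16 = (w - 8)*(w + sqrt(2))^2*(sqrt(2)*w + 1)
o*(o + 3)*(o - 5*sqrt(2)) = o^3 - 5*sqrt(2)*o^2 + 3*o^2 - 15*sqrt(2)*o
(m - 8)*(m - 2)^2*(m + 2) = m^4 - 10*m^3 + 12*m^2 + 40*m - 64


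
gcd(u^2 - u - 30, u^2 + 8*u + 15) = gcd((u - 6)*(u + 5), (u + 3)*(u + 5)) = u + 5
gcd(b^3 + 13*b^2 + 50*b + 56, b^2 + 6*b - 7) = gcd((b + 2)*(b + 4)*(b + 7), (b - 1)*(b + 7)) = b + 7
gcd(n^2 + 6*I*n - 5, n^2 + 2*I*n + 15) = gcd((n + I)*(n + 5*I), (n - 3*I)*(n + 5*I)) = n + 5*I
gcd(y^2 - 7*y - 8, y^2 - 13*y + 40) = y - 8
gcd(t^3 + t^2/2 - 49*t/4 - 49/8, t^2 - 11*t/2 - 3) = t + 1/2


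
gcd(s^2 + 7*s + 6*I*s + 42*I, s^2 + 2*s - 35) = s + 7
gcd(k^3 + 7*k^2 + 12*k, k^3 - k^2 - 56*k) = k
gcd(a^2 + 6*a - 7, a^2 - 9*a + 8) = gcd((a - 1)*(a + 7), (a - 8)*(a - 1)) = a - 1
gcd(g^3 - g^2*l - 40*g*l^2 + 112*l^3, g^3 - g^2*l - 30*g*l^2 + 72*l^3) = g - 4*l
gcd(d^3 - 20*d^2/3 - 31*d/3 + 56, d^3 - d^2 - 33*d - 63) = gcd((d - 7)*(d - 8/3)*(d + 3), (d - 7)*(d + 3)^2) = d^2 - 4*d - 21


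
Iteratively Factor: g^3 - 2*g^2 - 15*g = (g - 5)*(g^2 + 3*g) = g*(g - 5)*(g + 3)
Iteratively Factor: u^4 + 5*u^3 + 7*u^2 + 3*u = (u + 3)*(u^3 + 2*u^2 + u) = u*(u + 3)*(u^2 + 2*u + 1) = u*(u + 1)*(u + 3)*(u + 1)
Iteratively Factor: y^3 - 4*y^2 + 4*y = (y - 2)*(y^2 - 2*y) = (y - 2)^2*(y)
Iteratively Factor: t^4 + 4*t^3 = (t)*(t^3 + 4*t^2) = t*(t + 4)*(t^2) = t^2*(t + 4)*(t)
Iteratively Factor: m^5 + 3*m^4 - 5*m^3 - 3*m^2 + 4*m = (m + 1)*(m^4 + 2*m^3 - 7*m^2 + 4*m) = (m - 1)*(m + 1)*(m^3 + 3*m^2 - 4*m) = (m - 1)*(m + 1)*(m + 4)*(m^2 - m) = m*(m - 1)*(m + 1)*(m + 4)*(m - 1)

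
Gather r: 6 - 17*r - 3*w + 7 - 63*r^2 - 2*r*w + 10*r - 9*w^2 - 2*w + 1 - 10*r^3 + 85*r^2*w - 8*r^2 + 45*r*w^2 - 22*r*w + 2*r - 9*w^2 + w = -10*r^3 + r^2*(85*w - 71) + r*(45*w^2 - 24*w - 5) - 18*w^2 - 4*w + 14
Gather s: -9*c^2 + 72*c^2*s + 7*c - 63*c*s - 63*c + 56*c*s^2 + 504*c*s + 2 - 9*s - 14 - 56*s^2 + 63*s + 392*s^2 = -9*c^2 - 56*c + s^2*(56*c + 336) + s*(72*c^2 + 441*c + 54) - 12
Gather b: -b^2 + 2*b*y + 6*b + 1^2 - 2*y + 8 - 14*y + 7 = -b^2 + b*(2*y + 6) - 16*y + 16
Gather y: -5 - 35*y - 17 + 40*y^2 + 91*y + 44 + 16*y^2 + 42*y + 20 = 56*y^2 + 98*y + 42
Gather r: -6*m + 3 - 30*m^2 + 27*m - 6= -30*m^2 + 21*m - 3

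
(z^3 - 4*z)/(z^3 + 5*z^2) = (z^2 - 4)/(z*(z + 5))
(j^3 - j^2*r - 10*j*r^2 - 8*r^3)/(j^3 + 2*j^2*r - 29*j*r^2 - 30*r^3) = (-j^2 + 2*j*r + 8*r^2)/(-j^2 - j*r + 30*r^2)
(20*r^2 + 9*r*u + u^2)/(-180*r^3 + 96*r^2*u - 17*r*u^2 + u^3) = (-20*r^2 - 9*r*u - u^2)/(180*r^3 - 96*r^2*u + 17*r*u^2 - u^3)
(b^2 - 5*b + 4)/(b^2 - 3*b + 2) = (b - 4)/(b - 2)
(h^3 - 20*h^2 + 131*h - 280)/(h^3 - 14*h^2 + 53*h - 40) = (h - 7)/(h - 1)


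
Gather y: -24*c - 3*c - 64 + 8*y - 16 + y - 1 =-27*c + 9*y - 81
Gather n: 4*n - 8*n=-4*n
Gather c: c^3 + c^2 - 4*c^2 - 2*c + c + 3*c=c^3 - 3*c^2 + 2*c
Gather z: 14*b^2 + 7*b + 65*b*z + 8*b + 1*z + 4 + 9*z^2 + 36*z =14*b^2 + 15*b + 9*z^2 + z*(65*b + 37) + 4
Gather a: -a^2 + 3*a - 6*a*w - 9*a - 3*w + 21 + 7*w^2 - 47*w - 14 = -a^2 + a*(-6*w - 6) + 7*w^2 - 50*w + 7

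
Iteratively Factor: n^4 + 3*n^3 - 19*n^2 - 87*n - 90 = (n + 3)*(n^3 - 19*n - 30) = (n + 2)*(n + 3)*(n^2 - 2*n - 15) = (n - 5)*(n + 2)*(n + 3)*(n + 3)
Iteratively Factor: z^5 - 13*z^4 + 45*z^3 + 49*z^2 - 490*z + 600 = (z - 5)*(z^4 - 8*z^3 + 5*z^2 + 74*z - 120) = (z - 5)*(z - 4)*(z^3 - 4*z^2 - 11*z + 30) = (z - 5)*(z - 4)*(z - 2)*(z^2 - 2*z - 15) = (z - 5)^2*(z - 4)*(z - 2)*(z + 3)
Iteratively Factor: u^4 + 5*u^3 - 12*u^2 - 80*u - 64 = (u - 4)*(u^3 + 9*u^2 + 24*u + 16) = (u - 4)*(u + 4)*(u^2 + 5*u + 4) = (u - 4)*(u + 1)*(u + 4)*(u + 4)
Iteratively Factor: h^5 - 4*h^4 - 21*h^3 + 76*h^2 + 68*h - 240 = (h + 4)*(h^4 - 8*h^3 + 11*h^2 + 32*h - 60) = (h - 2)*(h + 4)*(h^3 - 6*h^2 - h + 30) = (h - 5)*(h - 2)*(h + 4)*(h^2 - h - 6) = (h - 5)*(h - 3)*(h - 2)*(h + 4)*(h + 2)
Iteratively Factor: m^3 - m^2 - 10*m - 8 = (m + 2)*(m^2 - 3*m - 4) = (m - 4)*(m + 2)*(m + 1)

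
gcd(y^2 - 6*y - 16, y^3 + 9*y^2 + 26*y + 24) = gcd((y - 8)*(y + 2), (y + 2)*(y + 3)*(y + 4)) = y + 2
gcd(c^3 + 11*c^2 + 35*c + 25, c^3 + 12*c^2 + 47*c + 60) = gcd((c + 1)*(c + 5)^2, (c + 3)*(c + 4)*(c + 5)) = c + 5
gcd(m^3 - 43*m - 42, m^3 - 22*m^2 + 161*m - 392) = m - 7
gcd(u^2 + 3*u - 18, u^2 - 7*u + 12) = u - 3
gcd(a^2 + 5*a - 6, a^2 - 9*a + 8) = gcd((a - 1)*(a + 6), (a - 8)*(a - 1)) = a - 1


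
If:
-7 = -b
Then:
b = 7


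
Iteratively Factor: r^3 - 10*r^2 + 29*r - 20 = (r - 1)*(r^2 - 9*r + 20) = (r - 5)*(r - 1)*(r - 4)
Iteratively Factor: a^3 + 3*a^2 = (a + 3)*(a^2) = a*(a + 3)*(a)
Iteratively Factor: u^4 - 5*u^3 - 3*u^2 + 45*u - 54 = (u - 3)*(u^3 - 2*u^2 - 9*u + 18) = (u - 3)^2*(u^2 + u - 6) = (u - 3)^2*(u - 2)*(u + 3)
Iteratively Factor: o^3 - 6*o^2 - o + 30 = (o - 5)*(o^2 - o - 6) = (o - 5)*(o + 2)*(o - 3)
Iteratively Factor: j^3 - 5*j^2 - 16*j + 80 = (j + 4)*(j^2 - 9*j + 20) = (j - 5)*(j + 4)*(j - 4)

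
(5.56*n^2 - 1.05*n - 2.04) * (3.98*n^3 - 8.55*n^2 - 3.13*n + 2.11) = 22.1288*n^5 - 51.717*n^4 - 16.5445*n^3 + 32.4601*n^2 + 4.1697*n - 4.3044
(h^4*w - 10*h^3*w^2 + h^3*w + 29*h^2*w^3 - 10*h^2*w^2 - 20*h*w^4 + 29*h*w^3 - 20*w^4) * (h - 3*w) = h^5*w - 13*h^4*w^2 + h^4*w + 59*h^3*w^3 - 13*h^3*w^2 - 107*h^2*w^4 + 59*h^2*w^3 + 60*h*w^5 - 107*h*w^4 + 60*w^5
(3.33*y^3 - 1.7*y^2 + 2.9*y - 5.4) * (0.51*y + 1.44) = 1.6983*y^4 + 3.9282*y^3 - 0.969*y^2 + 1.422*y - 7.776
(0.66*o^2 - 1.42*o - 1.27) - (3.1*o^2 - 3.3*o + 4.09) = -2.44*o^2 + 1.88*o - 5.36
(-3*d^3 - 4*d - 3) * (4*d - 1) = -12*d^4 + 3*d^3 - 16*d^2 - 8*d + 3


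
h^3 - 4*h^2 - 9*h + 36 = (h - 4)*(h - 3)*(h + 3)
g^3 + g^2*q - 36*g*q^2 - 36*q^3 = (g - 6*q)*(g + q)*(g + 6*q)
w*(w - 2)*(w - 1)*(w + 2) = w^4 - w^3 - 4*w^2 + 4*w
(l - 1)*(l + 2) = l^2 + l - 2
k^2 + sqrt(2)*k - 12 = (k - 2*sqrt(2))*(k + 3*sqrt(2))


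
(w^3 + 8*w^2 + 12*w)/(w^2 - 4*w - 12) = w*(w + 6)/(w - 6)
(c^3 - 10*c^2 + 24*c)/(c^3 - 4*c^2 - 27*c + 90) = c*(c - 4)/(c^2 + 2*c - 15)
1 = 1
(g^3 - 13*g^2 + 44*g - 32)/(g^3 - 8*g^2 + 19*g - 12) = (g - 8)/(g - 3)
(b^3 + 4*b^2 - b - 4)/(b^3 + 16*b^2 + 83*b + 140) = (b^2 - 1)/(b^2 + 12*b + 35)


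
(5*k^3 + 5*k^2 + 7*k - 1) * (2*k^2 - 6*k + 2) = 10*k^5 - 20*k^4 - 6*k^3 - 34*k^2 + 20*k - 2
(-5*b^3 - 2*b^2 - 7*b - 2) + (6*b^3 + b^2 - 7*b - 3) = b^3 - b^2 - 14*b - 5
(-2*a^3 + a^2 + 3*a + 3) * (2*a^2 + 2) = -4*a^5 + 2*a^4 + 2*a^3 + 8*a^2 + 6*a + 6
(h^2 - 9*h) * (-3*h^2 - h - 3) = -3*h^4 + 26*h^3 + 6*h^2 + 27*h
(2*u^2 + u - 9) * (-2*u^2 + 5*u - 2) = -4*u^4 + 8*u^3 + 19*u^2 - 47*u + 18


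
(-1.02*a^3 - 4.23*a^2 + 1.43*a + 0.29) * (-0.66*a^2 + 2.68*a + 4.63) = 0.6732*a^5 + 0.0582000000000003*a^4 - 17.0028*a^3 - 15.9439*a^2 + 7.3981*a + 1.3427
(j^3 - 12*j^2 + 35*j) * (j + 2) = j^4 - 10*j^3 + 11*j^2 + 70*j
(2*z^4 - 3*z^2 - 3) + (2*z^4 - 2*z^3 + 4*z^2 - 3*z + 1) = 4*z^4 - 2*z^3 + z^2 - 3*z - 2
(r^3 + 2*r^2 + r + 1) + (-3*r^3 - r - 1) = -2*r^3 + 2*r^2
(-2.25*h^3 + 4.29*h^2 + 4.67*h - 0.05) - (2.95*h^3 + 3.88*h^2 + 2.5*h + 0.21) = -5.2*h^3 + 0.41*h^2 + 2.17*h - 0.26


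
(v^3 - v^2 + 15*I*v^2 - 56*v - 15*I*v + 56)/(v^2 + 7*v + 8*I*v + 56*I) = (v^2 + v*(-1 + 7*I) - 7*I)/(v + 7)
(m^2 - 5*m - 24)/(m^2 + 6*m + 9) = (m - 8)/(m + 3)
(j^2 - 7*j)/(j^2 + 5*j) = (j - 7)/(j + 5)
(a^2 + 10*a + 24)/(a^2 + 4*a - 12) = (a + 4)/(a - 2)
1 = 1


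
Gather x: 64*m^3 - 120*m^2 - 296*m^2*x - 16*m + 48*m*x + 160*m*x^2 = 64*m^3 - 120*m^2 + 160*m*x^2 - 16*m + x*(-296*m^2 + 48*m)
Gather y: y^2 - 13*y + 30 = y^2 - 13*y + 30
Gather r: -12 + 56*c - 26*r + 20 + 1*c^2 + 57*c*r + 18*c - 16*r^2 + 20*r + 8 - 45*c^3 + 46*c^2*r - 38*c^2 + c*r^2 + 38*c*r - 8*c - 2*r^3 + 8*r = -45*c^3 - 37*c^2 + 66*c - 2*r^3 + r^2*(c - 16) + r*(46*c^2 + 95*c + 2) + 16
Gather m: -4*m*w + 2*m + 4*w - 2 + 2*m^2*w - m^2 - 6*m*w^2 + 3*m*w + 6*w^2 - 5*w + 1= m^2*(2*w - 1) + m*(-6*w^2 - w + 2) + 6*w^2 - w - 1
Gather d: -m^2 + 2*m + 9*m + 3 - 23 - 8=-m^2 + 11*m - 28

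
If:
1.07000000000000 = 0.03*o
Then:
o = 35.67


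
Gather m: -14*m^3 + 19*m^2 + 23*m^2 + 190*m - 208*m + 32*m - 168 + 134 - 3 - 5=-14*m^3 + 42*m^2 + 14*m - 42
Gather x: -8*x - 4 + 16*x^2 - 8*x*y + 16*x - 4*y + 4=16*x^2 + x*(8 - 8*y) - 4*y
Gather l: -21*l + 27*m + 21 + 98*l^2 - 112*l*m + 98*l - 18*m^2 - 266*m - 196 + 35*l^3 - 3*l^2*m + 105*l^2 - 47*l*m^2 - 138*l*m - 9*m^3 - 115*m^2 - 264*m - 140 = 35*l^3 + l^2*(203 - 3*m) + l*(-47*m^2 - 250*m + 77) - 9*m^3 - 133*m^2 - 503*m - 315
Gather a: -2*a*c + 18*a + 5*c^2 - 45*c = a*(18 - 2*c) + 5*c^2 - 45*c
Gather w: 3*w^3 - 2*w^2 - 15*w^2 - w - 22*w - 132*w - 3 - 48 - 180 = 3*w^3 - 17*w^2 - 155*w - 231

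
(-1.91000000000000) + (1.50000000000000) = -0.410000000000000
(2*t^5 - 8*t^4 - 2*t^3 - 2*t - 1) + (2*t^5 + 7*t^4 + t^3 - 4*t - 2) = 4*t^5 - t^4 - t^3 - 6*t - 3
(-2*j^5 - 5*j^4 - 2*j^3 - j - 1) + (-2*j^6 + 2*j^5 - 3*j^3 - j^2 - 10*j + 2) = -2*j^6 - 5*j^4 - 5*j^3 - j^2 - 11*j + 1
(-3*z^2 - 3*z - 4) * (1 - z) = 3*z^3 + z - 4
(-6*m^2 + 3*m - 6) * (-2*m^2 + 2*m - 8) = 12*m^4 - 18*m^3 + 66*m^2 - 36*m + 48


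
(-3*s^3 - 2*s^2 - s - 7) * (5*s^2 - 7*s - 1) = -15*s^5 + 11*s^4 + 12*s^3 - 26*s^2 + 50*s + 7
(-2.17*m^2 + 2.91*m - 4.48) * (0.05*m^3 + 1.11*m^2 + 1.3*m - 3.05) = -0.1085*m^5 - 2.2632*m^4 + 0.1851*m^3 + 5.4287*m^2 - 14.6995*m + 13.664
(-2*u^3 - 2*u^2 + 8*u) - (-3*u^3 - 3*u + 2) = u^3 - 2*u^2 + 11*u - 2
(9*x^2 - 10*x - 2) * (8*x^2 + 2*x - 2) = 72*x^4 - 62*x^3 - 54*x^2 + 16*x + 4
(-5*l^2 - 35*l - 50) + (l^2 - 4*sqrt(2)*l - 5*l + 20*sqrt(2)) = -4*l^2 - 40*l - 4*sqrt(2)*l - 50 + 20*sqrt(2)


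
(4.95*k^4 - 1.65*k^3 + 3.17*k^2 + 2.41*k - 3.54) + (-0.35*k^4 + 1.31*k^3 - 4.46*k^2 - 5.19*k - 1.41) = 4.6*k^4 - 0.34*k^3 - 1.29*k^2 - 2.78*k - 4.95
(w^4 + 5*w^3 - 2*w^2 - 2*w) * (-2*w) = -2*w^5 - 10*w^4 + 4*w^3 + 4*w^2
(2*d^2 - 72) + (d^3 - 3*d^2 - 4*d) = d^3 - d^2 - 4*d - 72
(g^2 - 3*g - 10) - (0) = g^2 - 3*g - 10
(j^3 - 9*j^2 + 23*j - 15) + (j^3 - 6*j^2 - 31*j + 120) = 2*j^3 - 15*j^2 - 8*j + 105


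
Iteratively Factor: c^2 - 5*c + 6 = (c - 3)*(c - 2)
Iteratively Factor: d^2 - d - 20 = (d - 5)*(d + 4)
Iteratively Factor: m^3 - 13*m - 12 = (m + 3)*(m^2 - 3*m - 4) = (m - 4)*(m + 3)*(m + 1)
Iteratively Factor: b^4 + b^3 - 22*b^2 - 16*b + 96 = (b + 4)*(b^3 - 3*b^2 - 10*b + 24) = (b - 4)*(b + 4)*(b^2 + b - 6) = (b - 4)*(b + 3)*(b + 4)*(b - 2)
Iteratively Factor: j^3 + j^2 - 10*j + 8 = (j - 2)*(j^2 + 3*j - 4) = (j - 2)*(j + 4)*(j - 1)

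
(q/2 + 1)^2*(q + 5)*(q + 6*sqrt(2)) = q^4/4 + 3*sqrt(2)*q^3/2 + 9*q^3/4 + 6*q^2 + 27*sqrt(2)*q^2/2 + 5*q + 36*sqrt(2)*q + 30*sqrt(2)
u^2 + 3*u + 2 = (u + 1)*(u + 2)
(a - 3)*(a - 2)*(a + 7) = a^3 + 2*a^2 - 29*a + 42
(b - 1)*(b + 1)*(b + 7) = b^3 + 7*b^2 - b - 7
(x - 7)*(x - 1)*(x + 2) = x^3 - 6*x^2 - 9*x + 14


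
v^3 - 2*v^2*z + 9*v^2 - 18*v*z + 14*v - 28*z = (v + 2)*(v + 7)*(v - 2*z)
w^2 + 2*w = w*(w + 2)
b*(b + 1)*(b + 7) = b^3 + 8*b^2 + 7*b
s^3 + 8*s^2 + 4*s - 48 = (s - 2)*(s + 4)*(s + 6)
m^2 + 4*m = m*(m + 4)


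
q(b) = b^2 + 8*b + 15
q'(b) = 2*b + 8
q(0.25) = 17.06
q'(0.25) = 8.50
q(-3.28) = -0.48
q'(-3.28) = 1.44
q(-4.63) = -0.60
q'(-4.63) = -1.26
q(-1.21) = 6.78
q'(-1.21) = 5.58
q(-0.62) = 10.42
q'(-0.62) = 6.76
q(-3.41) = -0.65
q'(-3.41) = 1.18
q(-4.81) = -0.34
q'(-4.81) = -1.62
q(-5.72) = 1.96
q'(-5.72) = -3.44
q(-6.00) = 3.00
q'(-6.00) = -4.00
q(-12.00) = 63.00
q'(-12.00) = -16.00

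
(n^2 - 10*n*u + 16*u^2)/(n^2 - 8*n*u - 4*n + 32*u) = (n - 2*u)/(n - 4)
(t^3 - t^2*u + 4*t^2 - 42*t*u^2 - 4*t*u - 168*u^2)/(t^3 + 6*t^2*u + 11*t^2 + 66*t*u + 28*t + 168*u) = (t - 7*u)/(t + 7)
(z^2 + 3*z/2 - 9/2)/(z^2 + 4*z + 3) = (z - 3/2)/(z + 1)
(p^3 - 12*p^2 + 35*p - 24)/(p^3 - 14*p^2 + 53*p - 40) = (p - 3)/(p - 5)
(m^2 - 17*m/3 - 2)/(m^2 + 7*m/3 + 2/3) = (m - 6)/(m + 2)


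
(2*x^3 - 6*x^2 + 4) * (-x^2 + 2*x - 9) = -2*x^5 + 10*x^4 - 30*x^3 + 50*x^2 + 8*x - 36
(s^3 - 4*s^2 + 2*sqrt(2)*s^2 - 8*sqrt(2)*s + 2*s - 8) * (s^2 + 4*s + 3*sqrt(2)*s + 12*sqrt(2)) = s^5 + 5*sqrt(2)*s^4 - 2*s^3 - 74*sqrt(2)*s^2 - 224*s - 96*sqrt(2)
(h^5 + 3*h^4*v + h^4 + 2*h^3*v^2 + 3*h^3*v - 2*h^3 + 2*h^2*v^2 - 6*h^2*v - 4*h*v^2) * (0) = 0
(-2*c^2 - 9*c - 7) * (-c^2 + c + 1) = 2*c^4 + 7*c^3 - 4*c^2 - 16*c - 7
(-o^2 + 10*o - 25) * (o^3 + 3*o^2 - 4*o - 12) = -o^5 + 7*o^4 + 9*o^3 - 103*o^2 - 20*o + 300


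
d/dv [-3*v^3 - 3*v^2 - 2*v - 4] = -9*v^2 - 6*v - 2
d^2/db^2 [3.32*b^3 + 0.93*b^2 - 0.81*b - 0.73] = 19.92*b + 1.86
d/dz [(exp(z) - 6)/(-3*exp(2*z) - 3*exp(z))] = (exp(2*z) - 12*exp(z) - 6)*exp(-z)/(3*(exp(2*z) + 2*exp(z) + 1))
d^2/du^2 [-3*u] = 0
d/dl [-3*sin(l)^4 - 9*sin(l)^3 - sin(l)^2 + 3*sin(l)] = (-12*sin(l)^3 - 27*sin(l)^2 - 2*sin(l) + 3)*cos(l)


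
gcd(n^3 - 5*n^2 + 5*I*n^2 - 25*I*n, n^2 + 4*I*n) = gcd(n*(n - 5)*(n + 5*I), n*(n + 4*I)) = n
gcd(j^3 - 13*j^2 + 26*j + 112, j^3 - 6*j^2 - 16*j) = j^2 - 6*j - 16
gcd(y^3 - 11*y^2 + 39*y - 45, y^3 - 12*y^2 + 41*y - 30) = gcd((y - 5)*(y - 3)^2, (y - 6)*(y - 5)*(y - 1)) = y - 5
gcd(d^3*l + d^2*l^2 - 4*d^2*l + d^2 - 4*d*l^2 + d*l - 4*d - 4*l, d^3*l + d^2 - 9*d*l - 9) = d*l + 1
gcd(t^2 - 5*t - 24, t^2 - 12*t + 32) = t - 8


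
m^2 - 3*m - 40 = (m - 8)*(m + 5)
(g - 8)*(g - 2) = g^2 - 10*g + 16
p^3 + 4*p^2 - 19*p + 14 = (p - 2)*(p - 1)*(p + 7)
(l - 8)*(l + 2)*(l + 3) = l^3 - 3*l^2 - 34*l - 48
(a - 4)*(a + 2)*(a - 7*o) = a^3 - 7*a^2*o - 2*a^2 + 14*a*o - 8*a + 56*o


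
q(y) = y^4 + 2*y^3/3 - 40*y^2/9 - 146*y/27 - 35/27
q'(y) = 4*y^3 + 2*y^2 - 80*y/9 - 146/27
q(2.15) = -5.47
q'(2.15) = 24.48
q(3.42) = 91.70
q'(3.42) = 147.59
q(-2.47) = 12.12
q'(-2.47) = -31.53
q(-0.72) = 0.31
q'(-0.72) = 0.54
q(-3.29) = 61.81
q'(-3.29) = -96.96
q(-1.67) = 0.01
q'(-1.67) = -3.62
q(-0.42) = 0.17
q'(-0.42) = -1.62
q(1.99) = -8.72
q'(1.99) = 16.35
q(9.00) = 6637.04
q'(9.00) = 2992.59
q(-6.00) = 1023.15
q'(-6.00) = -744.07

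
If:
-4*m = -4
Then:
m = 1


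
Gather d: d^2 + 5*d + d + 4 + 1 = d^2 + 6*d + 5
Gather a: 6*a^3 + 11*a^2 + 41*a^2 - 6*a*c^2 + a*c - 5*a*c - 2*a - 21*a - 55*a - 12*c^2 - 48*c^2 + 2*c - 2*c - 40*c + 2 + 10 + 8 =6*a^3 + 52*a^2 + a*(-6*c^2 - 4*c - 78) - 60*c^2 - 40*c + 20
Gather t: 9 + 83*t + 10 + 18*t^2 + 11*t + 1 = 18*t^2 + 94*t + 20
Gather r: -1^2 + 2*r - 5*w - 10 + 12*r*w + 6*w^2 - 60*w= r*(12*w + 2) + 6*w^2 - 65*w - 11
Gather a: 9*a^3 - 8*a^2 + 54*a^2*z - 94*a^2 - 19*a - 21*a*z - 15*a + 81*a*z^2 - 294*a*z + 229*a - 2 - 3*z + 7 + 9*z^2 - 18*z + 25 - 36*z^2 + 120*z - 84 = 9*a^3 + a^2*(54*z - 102) + a*(81*z^2 - 315*z + 195) - 27*z^2 + 99*z - 54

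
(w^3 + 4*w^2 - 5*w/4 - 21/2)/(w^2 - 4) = (w^2 + 2*w - 21/4)/(w - 2)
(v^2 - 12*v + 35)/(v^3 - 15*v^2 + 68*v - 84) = (v - 5)/(v^2 - 8*v + 12)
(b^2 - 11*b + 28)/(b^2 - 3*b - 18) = (-b^2 + 11*b - 28)/(-b^2 + 3*b + 18)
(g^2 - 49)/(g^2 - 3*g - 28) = (g + 7)/(g + 4)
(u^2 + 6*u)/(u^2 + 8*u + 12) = u/(u + 2)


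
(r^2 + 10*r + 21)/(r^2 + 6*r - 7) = (r + 3)/(r - 1)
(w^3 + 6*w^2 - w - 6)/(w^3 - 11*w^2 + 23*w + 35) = (w^2 + 5*w - 6)/(w^2 - 12*w + 35)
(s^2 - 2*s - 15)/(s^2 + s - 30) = (s + 3)/(s + 6)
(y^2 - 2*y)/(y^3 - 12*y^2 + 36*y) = (y - 2)/(y^2 - 12*y + 36)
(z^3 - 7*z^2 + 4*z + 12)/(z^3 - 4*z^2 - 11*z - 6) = (z - 2)/(z + 1)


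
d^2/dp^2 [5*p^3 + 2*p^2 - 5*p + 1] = 30*p + 4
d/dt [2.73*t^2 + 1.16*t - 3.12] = 5.46*t + 1.16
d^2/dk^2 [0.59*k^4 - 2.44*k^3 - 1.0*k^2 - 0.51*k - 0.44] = 7.08*k^2 - 14.64*k - 2.0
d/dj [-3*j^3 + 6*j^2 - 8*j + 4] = -9*j^2 + 12*j - 8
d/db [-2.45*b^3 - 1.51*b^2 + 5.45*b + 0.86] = -7.35*b^2 - 3.02*b + 5.45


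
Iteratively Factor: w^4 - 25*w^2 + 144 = (w + 3)*(w^3 - 3*w^2 - 16*w + 48) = (w - 3)*(w + 3)*(w^2 - 16) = (w - 4)*(w - 3)*(w + 3)*(w + 4)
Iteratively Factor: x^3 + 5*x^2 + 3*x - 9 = (x + 3)*(x^2 + 2*x - 3) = (x - 1)*(x + 3)*(x + 3)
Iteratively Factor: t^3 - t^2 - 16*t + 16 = (t - 4)*(t^2 + 3*t - 4) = (t - 4)*(t - 1)*(t + 4)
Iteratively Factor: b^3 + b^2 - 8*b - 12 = (b + 2)*(b^2 - b - 6) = (b + 2)^2*(b - 3)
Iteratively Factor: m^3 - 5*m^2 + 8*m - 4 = (m - 2)*(m^2 - 3*m + 2) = (m - 2)^2*(m - 1)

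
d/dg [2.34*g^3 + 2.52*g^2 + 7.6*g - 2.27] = 7.02*g^2 + 5.04*g + 7.6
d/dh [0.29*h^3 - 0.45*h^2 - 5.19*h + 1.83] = 0.87*h^2 - 0.9*h - 5.19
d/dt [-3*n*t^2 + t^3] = 3*t*(-2*n + t)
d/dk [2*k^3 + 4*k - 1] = 6*k^2 + 4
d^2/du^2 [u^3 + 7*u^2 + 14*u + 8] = 6*u + 14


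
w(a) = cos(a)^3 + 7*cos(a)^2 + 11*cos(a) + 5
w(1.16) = 10.57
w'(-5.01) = -14.69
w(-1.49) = 5.93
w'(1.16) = -15.65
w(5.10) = 10.21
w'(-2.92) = 0.04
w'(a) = -3*sin(a)*cos(a)^2 - 14*sin(a)*cos(a) - 11*sin(a)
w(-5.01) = 8.85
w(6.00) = 22.90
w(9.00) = 0.03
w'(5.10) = 15.48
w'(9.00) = -0.30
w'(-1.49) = 12.11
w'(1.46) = -12.51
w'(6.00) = 7.60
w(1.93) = 1.95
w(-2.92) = 0.00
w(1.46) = 6.30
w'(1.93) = -6.04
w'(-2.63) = 0.53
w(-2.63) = 0.07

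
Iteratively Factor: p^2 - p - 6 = (p + 2)*(p - 3)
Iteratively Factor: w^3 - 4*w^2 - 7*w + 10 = (w - 1)*(w^2 - 3*w - 10) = (w - 1)*(w + 2)*(w - 5)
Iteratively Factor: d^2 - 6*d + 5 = (d - 5)*(d - 1)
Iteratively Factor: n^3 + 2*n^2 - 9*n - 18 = (n - 3)*(n^2 + 5*n + 6) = (n - 3)*(n + 2)*(n + 3)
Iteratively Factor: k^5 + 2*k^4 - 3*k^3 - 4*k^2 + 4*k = (k - 1)*(k^4 + 3*k^3 - 4*k) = (k - 1)*(k + 2)*(k^3 + k^2 - 2*k) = (k - 1)*(k + 2)^2*(k^2 - k) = (k - 1)^2*(k + 2)^2*(k)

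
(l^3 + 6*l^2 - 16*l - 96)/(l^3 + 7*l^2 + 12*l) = (l^2 + 2*l - 24)/(l*(l + 3))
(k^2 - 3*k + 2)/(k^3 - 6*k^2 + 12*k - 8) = (k - 1)/(k^2 - 4*k + 4)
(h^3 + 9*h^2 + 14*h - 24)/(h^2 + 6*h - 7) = (h^2 + 10*h + 24)/(h + 7)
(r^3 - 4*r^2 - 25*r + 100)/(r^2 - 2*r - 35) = (r^2 - 9*r + 20)/(r - 7)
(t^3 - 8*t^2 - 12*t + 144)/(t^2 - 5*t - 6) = (t^2 - 2*t - 24)/(t + 1)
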